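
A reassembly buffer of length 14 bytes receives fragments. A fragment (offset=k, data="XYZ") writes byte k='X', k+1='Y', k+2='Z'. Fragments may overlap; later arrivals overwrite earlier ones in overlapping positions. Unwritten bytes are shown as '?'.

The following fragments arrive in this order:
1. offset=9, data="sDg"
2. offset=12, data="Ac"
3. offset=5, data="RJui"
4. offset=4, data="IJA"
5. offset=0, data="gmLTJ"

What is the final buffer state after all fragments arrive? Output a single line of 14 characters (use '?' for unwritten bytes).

Fragment 1: offset=9 data="sDg" -> buffer=?????????sDg??
Fragment 2: offset=12 data="Ac" -> buffer=?????????sDgAc
Fragment 3: offset=5 data="RJui" -> buffer=?????RJuisDgAc
Fragment 4: offset=4 data="IJA" -> buffer=????IJAuisDgAc
Fragment 5: offset=0 data="gmLTJ" -> buffer=gmLTJJAuisDgAc

Answer: gmLTJJAuisDgAc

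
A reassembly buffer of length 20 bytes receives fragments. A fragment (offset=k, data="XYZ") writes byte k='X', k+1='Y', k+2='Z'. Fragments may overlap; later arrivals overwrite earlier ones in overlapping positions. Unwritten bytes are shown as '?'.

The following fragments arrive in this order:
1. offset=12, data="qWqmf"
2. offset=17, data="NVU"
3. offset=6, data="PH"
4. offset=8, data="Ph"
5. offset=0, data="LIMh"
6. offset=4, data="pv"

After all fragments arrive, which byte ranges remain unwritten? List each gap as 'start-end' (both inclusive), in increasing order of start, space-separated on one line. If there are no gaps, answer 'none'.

Answer: 10-11

Derivation:
Fragment 1: offset=12 len=5
Fragment 2: offset=17 len=3
Fragment 3: offset=6 len=2
Fragment 4: offset=8 len=2
Fragment 5: offset=0 len=4
Fragment 6: offset=4 len=2
Gaps: 10-11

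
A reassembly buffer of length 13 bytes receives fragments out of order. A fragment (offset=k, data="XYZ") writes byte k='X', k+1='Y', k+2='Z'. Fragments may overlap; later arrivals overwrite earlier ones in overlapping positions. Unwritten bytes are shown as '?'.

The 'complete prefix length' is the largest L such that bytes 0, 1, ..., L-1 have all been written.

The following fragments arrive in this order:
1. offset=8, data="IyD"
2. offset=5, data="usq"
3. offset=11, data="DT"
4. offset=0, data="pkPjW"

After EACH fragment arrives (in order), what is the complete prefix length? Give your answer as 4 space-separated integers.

Answer: 0 0 0 13

Derivation:
Fragment 1: offset=8 data="IyD" -> buffer=????????IyD?? -> prefix_len=0
Fragment 2: offset=5 data="usq" -> buffer=?????usqIyD?? -> prefix_len=0
Fragment 3: offset=11 data="DT" -> buffer=?????usqIyDDT -> prefix_len=0
Fragment 4: offset=0 data="pkPjW" -> buffer=pkPjWusqIyDDT -> prefix_len=13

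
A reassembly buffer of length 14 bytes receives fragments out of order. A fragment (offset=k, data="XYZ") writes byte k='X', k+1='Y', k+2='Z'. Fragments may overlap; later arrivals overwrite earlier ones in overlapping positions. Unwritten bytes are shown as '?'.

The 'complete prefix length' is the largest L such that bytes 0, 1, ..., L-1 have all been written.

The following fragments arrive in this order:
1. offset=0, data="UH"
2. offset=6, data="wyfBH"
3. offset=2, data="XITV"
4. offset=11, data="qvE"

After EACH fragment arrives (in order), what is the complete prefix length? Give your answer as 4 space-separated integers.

Answer: 2 2 11 14

Derivation:
Fragment 1: offset=0 data="UH" -> buffer=UH???????????? -> prefix_len=2
Fragment 2: offset=6 data="wyfBH" -> buffer=UH????wyfBH??? -> prefix_len=2
Fragment 3: offset=2 data="XITV" -> buffer=UHXITVwyfBH??? -> prefix_len=11
Fragment 4: offset=11 data="qvE" -> buffer=UHXITVwyfBHqvE -> prefix_len=14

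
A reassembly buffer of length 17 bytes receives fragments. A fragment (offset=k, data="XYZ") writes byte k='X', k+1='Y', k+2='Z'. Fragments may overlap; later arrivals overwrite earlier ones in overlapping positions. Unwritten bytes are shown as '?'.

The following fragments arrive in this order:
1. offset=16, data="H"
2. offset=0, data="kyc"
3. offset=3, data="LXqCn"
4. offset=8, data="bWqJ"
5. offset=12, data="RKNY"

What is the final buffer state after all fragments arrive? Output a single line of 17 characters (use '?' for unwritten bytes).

Answer: kycLXqCnbWqJRKNYH

Derivation:
Fragment 1: offset=16 data="H" -> buffer=????????????????H
Fragment 2: offset=0 data="kyc" -> buffer=kyc?????????????H
Fragment 3: offset=3 data="LXqCn" -> buffer=kycLXqCn????????H
Fragment 4: offset=8 data="bWqJ" -> buffer=kycLXqCnbWqJ????H
Fragment 5: offset=12 data="RKNY" -> buffer=kycLXqCnbWqJRKNYH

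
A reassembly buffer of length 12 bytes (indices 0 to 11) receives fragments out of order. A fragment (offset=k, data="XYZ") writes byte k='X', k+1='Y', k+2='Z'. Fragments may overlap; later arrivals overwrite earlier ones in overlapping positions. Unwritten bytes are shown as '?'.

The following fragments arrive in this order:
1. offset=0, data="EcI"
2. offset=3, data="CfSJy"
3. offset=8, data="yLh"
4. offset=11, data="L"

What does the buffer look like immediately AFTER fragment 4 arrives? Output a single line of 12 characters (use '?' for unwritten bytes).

Answer: EcICfSJyyLhL

Derivation:
Fragment 1: offset=0 data="EcI" -> buffer=EcI?????????
Fragment 2: offset=3 data="CfSJy" -> buffer=EcICfSJy????
Fragment 3: offset=8 data="yLh" -> buffer=EcICfSJyyLh?
Fragment 4: offset=11 data="L" -> buffer=EcICfSJyyLhL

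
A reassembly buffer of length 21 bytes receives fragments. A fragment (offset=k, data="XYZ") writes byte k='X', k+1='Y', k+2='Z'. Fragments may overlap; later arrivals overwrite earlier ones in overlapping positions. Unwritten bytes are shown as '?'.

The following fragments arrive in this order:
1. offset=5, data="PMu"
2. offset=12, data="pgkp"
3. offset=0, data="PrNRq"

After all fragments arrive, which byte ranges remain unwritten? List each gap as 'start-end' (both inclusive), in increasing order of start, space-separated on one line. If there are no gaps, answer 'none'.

Fragment 1: offset=5 len=3
Fragment 2: offset=12 len=4
Fragment 3: offset=0 len=5
Gaps: 8-11 16-20

Answer: 8-11 16-20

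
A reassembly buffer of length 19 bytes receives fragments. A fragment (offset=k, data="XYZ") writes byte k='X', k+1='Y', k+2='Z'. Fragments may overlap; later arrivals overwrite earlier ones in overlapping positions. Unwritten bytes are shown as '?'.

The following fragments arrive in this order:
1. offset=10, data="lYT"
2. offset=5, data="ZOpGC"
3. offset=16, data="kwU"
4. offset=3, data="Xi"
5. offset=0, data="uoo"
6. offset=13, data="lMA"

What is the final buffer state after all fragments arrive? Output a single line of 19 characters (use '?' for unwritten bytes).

Fragment 1: offset=10 data="lYT" -> buffer=??????????lYT??????
Fragment 2: offset=5 data="ZOpGC" -> buffer=?????ZOpGClYT??????
Fragment 3: offset=16 data="kwU" -> buffer=?????ZOpGClYT???kwU
Fragment 4: offset=3 data="Xi" -> buffer=???XiZOpGClYT???kwU
Fragment 5: offset=0 data="uoo" -> buffer=uooXiZOpGClYT???kwU
Fragment 6: offset=13 data="lMA" -> buffer=uooXiZOpGClYTlMAkwU

Answer: uooXiZOpGClYTlMAkwU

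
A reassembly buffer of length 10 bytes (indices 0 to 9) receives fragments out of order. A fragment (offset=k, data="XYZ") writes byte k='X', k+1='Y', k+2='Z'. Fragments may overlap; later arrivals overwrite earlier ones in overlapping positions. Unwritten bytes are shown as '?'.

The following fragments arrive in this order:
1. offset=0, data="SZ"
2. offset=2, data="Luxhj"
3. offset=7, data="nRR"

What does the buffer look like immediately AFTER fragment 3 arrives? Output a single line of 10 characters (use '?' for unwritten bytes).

Fragment 1: offset=0 data="SZ" -> buffer=SZ????????
Fragment 2: offset=2 data="Luxhj" -> buffer=SZLuxhj???
Fragment 3: offset=7 data="nRR" -> buffer=SZLuxhjnRR

Answer: SZLuxhjnRR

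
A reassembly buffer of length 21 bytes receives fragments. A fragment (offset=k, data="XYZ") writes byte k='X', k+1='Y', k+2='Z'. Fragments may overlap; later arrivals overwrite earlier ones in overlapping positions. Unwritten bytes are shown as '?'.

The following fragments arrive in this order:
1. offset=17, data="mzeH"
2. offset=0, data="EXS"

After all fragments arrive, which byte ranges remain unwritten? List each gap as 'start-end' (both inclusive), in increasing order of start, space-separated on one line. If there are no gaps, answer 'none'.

Answer: 3-16

Derivation:
Fragment 1: offset=17 len=4
Fragment 2: offset=0 len=3
Gaps: 3-16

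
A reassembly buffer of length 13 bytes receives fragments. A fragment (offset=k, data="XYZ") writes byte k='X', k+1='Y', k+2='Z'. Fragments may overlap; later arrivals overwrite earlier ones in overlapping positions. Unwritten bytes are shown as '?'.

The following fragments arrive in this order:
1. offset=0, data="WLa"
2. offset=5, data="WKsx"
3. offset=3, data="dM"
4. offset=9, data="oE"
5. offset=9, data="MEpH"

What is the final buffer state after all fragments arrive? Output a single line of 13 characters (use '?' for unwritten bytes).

Answer: WLadMWKsxMEpH

Derivation:
Fragment 1: offset=0 data="WLa" -> buffer=WLa??????????
Fragment 2: offset=5 data="WKsx" -> buffer=WLa??WKsx????
Fragment 3: offset=3 data="dM" -> buffer=WLadMWKsx????
Fragment 4: offset=9 data="oE" -> buffer=WLadMWKsxoE??
Fragment 5: offset=9 data="MEpH" -> buffer=WLadMWKsxMEpH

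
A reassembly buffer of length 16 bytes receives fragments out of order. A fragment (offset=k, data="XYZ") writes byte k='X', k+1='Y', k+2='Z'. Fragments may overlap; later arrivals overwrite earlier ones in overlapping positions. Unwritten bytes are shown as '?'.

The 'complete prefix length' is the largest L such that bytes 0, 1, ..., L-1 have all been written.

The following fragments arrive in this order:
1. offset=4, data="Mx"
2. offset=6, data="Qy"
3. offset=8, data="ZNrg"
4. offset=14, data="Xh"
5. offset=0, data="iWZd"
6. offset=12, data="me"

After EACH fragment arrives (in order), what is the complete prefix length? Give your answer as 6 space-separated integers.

Answer: 0 0 0 0 12 16

Derivation:
Fragment 1: offset=4 data="Mx" -> buffer=????Mx?????????? -> prefix_len=0
Fragment 2: offset=6 data="Qy" -> buffer=????MxQy???????? -> prefix_len=0
Fragment 3: offset=8 data="ZNrg" -> buffer=????MxQyZNrg???? -> prefix_len=0
Fragment 4: offset=14 data="Xh" -> buffer=????MxQyZNrg??Xh -> prefix_len=0
Fragment 5: offset=0 data="iWZd" -> buffer=iWZdMxQyZNrg??Xh -> prefix_len=12
Fragment 6: offset=12 data="me" -> buffer=iWZdMxQyZNrgmeXh -> prefix_len=16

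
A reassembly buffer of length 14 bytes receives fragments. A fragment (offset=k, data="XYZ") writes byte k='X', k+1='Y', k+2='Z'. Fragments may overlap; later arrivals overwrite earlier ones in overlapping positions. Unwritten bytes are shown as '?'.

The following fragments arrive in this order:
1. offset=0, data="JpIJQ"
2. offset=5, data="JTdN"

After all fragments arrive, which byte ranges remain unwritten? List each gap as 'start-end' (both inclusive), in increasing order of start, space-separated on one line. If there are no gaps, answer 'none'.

Fragment 1: offset=0 len=5
Fragment 2: offset=5 len=4
Gaps: 9-13

Answer: 9-13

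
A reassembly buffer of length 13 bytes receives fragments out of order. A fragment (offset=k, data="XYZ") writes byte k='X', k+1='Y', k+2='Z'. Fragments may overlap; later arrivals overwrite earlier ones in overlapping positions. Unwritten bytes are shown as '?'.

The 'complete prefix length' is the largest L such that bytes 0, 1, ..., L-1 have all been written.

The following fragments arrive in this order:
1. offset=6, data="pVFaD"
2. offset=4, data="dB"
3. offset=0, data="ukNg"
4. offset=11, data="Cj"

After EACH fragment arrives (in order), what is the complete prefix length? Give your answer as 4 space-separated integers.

Fragment 1: offset=6 data="pVFaD" -> buffer=??????pVFaD?? -> prefix_len=0
Fragment 2: offset=4 data="dB" -> buffer=????dBpVFaD?? -> prefix_len=0
Fragment 3: offset=0 data="ukNg" -> buffer=ukNgdBpVFaD?? -> prefix_len=11
Fragment 4: offset=11 data="Cj" -> buffer=ukNgdBpVFaDCj -> prefix_len=13

Answer: 0 0 11 13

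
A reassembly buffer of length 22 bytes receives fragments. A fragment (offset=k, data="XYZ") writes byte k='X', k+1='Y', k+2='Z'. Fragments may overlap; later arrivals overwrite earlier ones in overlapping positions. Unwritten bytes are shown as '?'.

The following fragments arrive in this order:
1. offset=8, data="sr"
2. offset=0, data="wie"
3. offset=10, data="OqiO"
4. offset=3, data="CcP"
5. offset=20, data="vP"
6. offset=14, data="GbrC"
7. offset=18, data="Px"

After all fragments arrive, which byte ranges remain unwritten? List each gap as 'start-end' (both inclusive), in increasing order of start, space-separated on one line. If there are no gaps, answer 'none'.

Fragment 1: offset=8 len=2
Fragment 2: offset=0 len=3
Fragment 3: offset=10 len=4
Fragment 4: offset=3 len=3
Fragment 5: offset=20 len=2
Fragment 6: offset=14 len=4
Fragment 7: offset=18 len=2
Gaps: 6-7

Answer: 6-7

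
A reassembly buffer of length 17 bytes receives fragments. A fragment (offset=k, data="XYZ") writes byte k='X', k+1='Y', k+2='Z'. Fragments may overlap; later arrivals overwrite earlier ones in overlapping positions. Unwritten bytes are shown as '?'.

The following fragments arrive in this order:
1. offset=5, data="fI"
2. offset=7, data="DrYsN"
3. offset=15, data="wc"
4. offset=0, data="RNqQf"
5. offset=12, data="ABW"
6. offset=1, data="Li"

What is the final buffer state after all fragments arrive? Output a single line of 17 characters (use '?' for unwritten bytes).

Fragment 1: offset=5 data="fI" -> buffer=?????fI??????????
Fragment 2: offset=7 data="DrYsN" -> buffer=?????fIDrYsN?????
Fragment 3: offset=15 data="wc" -> buffer=?????fIDrYsN???wc
Fragment 4: offset=0 data="RNqQf" -> buffer=RNqQffIDrYsN???wc
Fragment 5: offset=12 data="ABW" -> buffer=RNqQffIDrYsNABWwc
Fragment 6: offset=1 data="Li" -> buffer=RLiQffIDrYsNABWwc

Answer: RLiQffIDrYsNABWwc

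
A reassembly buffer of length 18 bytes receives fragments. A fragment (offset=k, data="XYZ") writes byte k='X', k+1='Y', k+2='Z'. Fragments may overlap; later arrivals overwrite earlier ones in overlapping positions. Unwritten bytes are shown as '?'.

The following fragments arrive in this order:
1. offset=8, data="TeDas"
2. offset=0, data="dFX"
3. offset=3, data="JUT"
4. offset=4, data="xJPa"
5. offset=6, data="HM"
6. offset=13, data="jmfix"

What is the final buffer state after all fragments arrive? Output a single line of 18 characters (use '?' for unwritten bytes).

Fragment 1: offset=8 data="TeDas" -> buffer=????????TeDas?????
Fragment 2: offset=0 data="dFX" -> buffer=dFX?????TeDas?????
Fragment 3: offset=3 data="JUT" -> buffer=dFXJUT??TeDas?????
Fragment 4: offset=4 data="xJPa" -> buffer=dFXJxJPaTeDas?????
Fragment 5: offset=6 data="HM" -> buffer=dFXJxJHMTeDas?????
Fragment 6: offset=13 data="jmfix" -> buffer=dFXJxJHMTeDasjmfix

Answer: dFXJxJHMTeDasjmfix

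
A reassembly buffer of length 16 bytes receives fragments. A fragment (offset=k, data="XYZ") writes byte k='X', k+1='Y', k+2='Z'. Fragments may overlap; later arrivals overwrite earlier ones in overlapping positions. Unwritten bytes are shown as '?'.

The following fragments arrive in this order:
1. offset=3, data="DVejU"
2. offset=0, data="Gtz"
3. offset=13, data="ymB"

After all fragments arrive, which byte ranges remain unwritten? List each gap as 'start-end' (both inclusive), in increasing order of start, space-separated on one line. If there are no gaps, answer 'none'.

Answer: 8-12

Derivation:
Fragment 1: offset=3 len=5
Fragment 2: offset=0 len=3
Fragment 3: offset=13 len=3
Gaps: 8-12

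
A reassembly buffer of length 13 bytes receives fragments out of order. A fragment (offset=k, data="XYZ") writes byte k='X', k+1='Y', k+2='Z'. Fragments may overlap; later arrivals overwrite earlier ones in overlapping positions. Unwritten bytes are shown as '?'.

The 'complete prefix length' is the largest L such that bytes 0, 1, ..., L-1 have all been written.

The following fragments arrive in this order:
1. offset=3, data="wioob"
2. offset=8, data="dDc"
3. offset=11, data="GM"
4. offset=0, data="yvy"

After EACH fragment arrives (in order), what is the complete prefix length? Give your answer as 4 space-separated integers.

Fragment 1: offset=3 data="wioob" -> buffer=???wioob????? -> prefix_len=0
Fragment 2: offset=8 data="dDc" -> buffer=???wioobdDc?? -> prefix_len=0
Fragment 3: offset=11 data="GM" -> buffer=???wioobdDcGM -> prefix_len=0
Fragment 4: offset=0 data="yvy" -> buffer=yvywioobdDcGM -> prefix_len=13

Answer: 0 0 0 13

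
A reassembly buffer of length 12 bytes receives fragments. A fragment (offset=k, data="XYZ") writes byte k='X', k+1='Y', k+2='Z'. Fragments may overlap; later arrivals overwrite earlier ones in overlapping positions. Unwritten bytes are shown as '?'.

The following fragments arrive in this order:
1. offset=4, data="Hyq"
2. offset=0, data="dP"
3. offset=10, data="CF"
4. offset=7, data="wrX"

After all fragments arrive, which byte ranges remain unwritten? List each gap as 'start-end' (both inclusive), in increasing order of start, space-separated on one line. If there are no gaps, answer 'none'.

Answer: 2-3

Derivation:
Fragment 1: offset=4 len=3
Fragment 2: offset=0 len=2
Fragment 3: offset=10 len=2
Fragment 4: offset=7 len=3
Gaps: 2-3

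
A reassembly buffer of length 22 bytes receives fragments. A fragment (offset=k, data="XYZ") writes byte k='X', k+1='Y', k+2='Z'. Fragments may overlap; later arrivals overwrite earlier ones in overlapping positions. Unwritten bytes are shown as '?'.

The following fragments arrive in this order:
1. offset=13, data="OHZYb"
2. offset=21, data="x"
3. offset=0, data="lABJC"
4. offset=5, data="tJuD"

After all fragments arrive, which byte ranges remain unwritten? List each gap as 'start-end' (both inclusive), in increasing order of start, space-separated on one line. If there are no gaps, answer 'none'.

Answer: 9-12 18-20

Derivation:
Fragment 1: offset=13 len=5
Fragment 2: offset=21 len=1
Fragment 3: offset=0 len=5
Fragment 4: offset=5 len=4
Gaps: 9-12 18-20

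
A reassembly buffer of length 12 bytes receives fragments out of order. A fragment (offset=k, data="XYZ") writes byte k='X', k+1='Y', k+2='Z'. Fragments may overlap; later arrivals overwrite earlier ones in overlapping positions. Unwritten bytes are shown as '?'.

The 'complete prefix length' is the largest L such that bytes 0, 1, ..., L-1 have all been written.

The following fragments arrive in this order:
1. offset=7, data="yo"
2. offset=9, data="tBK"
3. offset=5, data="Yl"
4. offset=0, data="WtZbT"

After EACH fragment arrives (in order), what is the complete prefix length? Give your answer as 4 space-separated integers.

Answer: 0 0 0 12

Derivation:
Fragment 1: offset=7 data="yo" -> buffer=???????yo??? -> prefix_len=0
Fragment 2: offset=9 data="tBK" -> buffer=???????yotBK -> prefix_len=0
Fragment 3: offset=5 data="Yl" -> buffer=?????YlyotBK -> prefix_len=0
Fragment 4: offset=0 data="WtZbT" -> buffer=WtZbTYlyotBK -> prefix_len=12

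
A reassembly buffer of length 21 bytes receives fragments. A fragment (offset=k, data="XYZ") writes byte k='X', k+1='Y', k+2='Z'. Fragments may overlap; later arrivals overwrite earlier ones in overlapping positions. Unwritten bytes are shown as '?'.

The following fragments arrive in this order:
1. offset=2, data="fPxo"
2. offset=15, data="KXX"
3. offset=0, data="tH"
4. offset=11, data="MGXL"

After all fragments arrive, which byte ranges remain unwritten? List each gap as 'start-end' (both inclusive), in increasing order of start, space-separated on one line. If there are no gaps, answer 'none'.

Fragment 1: offset=2 len=4
Fragment 2: offset=15 len=3
Fragment 3: offset=0 len=2
Fragment 4: offset=11 len=4
Gaps: 6-10 18-20

Answer: 6-10 18-20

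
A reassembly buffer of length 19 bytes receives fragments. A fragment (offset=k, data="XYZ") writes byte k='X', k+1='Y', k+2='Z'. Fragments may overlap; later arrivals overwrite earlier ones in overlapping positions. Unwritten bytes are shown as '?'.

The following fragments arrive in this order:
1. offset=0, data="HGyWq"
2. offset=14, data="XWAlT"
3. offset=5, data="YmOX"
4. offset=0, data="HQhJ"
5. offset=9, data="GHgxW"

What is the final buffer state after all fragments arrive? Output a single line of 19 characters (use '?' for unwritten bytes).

Answer: HQhJqYmOXGHgxWXWAlT

Derivation:
Fragment 1: offset=0 data="HGyWq" -> buffer=HGyWq??????????????
Fragment 2: offset=14 data="XWAlT" -> buffer=HGyWq?????????XWAlT
Fragment 3: offset=5 data="YmOX" -> buffer=HGyWqYmOX?????XWAlT
Fragment 4: offset=0 data="HQhJ" -> buffer=HQhJqYmOX?????XWAlT
Fragment 5: offset=9 data="GHgxW" -> buffer=HQhJqYmOXGHgxWXWAlT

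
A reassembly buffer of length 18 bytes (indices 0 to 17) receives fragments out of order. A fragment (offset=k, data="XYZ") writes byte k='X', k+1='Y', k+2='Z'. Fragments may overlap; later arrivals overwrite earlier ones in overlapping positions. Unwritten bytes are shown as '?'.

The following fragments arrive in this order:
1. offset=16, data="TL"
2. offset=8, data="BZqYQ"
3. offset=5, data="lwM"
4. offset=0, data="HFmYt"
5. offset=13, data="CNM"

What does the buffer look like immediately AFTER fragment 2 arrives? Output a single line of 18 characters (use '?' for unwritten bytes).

Answer: ????????BZqYQ???TL

Derivation:
Fragment 1: offset=16 data="TL" -> buffer=????????????????TL
Fragment 2: offset=8 data="BZqYQ" -> buffer=????????BZqYQ???TL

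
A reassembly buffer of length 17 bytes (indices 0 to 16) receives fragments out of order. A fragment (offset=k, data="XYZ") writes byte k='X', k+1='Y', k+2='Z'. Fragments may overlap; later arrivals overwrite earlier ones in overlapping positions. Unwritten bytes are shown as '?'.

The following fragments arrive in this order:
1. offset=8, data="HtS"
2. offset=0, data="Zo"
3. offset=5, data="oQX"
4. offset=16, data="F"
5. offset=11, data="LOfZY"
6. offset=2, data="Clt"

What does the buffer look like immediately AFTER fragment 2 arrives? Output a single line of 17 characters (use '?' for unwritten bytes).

Fragment 1: offset=8 data="HtS" -> buffer=????????HtS??????
Fragment 2: offset=0 data="Zo" -> buffer=Zo??????HtS??????

Answer: Zo??????HtS??????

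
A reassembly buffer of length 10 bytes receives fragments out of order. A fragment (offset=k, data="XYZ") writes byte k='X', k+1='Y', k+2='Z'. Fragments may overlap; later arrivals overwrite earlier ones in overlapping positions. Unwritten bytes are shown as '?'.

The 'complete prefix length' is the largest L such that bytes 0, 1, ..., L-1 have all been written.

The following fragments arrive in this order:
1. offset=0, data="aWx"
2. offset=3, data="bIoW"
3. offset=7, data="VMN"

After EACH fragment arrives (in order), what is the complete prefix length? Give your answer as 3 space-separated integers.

Fragment 1: offset=0 data="aWx" -> buffer=aWx??????? -> prefix_len=3
Fragment 2: offset=3 data="bIoW" -> buffer=aWxbIoW??? -> prefix_len=7
Fragment 3: offset=7 data="VMN" -> buffer=aWxbIoWVMN -> prefix_len=10

Answer: 3 7 10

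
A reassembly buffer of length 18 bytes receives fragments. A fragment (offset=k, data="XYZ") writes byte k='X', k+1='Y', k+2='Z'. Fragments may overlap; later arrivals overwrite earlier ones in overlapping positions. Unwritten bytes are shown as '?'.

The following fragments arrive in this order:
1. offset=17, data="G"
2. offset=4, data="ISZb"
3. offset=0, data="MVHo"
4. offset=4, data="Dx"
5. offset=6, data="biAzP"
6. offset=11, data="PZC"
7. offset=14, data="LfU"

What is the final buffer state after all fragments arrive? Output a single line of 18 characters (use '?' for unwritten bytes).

Answer: MVHoDxbiAzPPZCLfUG

Derivation:
Fragment 1: offset=17 data="G" -> buffer=?????????????????G
Fragment 2: offset=4 data="ISZb" -> buffer=????ISZb?????????G
Fragment 3: offset=0 data="MVHo" -> buffer=MVHoISZb?????????G
Fragment 4: offset=4 data="Dx" -> buffer=MVHoDxZb?????????G
Fragment 5: offset=6 data="biAzP" -> buffer=MVHoDxbiAzP??????G
Fragment 6: offset=11 data="PZC" -> buffer=MVHoDxbiAzPPZC???G
Fragment 7: offset=14 data="LfU" -> buffer=MVHoDxbiAzPPZCLfUG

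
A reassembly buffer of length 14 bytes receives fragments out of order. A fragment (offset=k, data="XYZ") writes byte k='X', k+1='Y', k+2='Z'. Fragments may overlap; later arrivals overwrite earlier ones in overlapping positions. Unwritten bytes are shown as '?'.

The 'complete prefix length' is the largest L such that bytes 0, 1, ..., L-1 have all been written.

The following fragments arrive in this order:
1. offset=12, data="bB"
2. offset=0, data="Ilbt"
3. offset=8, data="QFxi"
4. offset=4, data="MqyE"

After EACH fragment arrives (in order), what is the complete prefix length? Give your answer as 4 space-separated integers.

Fragment 1: offset=12 data="bB" -> buffer=????????????bB -> prefix_len=0
Fragment 2: offset=0 data="Ilbt" -> buffer=Ilbt????????bB -> prefix_len=4
Fragment 3: offset=8 data="QFxi" -> buffer=Ilbt????QFxibB -> prefix_len=4
Fragment 4: offset=4 data="MqyE" -> buffer=IlbtMqyEQFxibB -> prefix_len=14

Answer: 0 4 4 14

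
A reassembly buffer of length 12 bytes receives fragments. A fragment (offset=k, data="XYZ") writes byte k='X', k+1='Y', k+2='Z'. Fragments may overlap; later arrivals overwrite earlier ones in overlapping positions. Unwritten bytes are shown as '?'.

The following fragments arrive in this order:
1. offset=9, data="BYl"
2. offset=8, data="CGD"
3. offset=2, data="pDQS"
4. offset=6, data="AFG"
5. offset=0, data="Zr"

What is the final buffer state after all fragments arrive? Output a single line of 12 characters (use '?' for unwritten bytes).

Fragment 1: offset=9 data="BYl" -> buffer=?????????BYl
Fragment 2: offset=8 data="CGD" -> buffer=????????CGDl
Fragment 3: offset=2 data="pDQS" -> buffer=??pDQS??CGDl
Fragment 4: offset=6 data="AFG" -> buffer=??pDQSAFGGDl
Fragment 5: offset=0 data="Zr" -> buffer=ZrpDQSAFGGDl

Answer: ZrpDQSAFGGDl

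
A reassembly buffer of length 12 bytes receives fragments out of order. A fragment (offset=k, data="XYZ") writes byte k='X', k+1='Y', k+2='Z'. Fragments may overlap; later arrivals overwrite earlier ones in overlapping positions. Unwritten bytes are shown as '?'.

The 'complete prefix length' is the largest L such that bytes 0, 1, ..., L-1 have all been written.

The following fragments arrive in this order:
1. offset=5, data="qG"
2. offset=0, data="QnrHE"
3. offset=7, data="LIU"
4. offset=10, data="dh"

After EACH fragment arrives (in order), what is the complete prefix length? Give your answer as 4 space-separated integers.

Fragment 1: offset=5 data="qG" -> buffer=?????qG????? -> prefix_len=0
Fragment 2: offset=0 data="QnrHE" -> buffer=QnrHEqG????? -> prefix_len=7
Fragment 3: offset=7 data="LIU" -> buffer=QnrHEqGLIU?? -> prefix_len=10
Fragment 4: offset=10 data="dh" -> buffer=QnrHEqGLIUdh -> prefix_len=12

Answer: 0 7 10 12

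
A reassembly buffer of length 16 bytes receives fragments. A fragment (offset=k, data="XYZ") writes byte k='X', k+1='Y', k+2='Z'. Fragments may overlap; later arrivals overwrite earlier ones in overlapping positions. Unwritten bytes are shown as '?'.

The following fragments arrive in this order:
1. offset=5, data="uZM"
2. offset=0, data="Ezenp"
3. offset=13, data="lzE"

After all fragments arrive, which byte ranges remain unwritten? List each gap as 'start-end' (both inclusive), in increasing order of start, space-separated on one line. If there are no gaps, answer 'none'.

Fragment 1: offset=5 len=3
Fragment 2: offset=0 len=5
Fragment 3: offset=13 len=3
Gaps: 8-12

Answer: 8-12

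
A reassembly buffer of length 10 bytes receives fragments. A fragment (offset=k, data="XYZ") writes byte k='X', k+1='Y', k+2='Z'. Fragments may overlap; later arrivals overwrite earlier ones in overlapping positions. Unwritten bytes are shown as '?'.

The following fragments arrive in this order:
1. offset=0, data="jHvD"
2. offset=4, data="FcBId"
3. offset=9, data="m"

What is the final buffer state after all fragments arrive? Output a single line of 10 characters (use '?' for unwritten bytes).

Answer: jHvDFcBIdm

Derivation:
Fragment 1: offset=0 data="jHvD" -> buffer=jHvD??????
Fragment 2: offset=4 data="FcBId" -> buffer=jHvDFcBId?
Fragment 3: offset=9 data="m" -> buffer=jHvDFcBIdm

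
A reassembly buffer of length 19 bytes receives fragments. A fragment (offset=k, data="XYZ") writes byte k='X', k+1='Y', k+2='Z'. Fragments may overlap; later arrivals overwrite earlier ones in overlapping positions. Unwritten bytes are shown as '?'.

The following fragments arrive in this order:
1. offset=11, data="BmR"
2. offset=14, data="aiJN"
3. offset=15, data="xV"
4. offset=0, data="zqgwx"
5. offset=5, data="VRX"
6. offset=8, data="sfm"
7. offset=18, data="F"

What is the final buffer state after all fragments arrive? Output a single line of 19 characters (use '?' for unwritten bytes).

Fragment 1: offset=11 data="BmR" -> buffer=???????????BmR?????
Fragment 2: offset=14 data="aiJN" -> buffer=???????????BmRaiJN?
Fragment 3: offset=15 data="xV" -> buffer=???????????BmRaxVN?
Fragment 4: offset=0 data="zqgwx" -> buffer=zqgwx??????BmRaxVN?
Fragment 5: offset=5 data="VRX" -> buffer=zqgwxVRX???BmRaxVN?
Fragment 6: offset=8 data="sfm" -> buffer=zqgwxVRXsfmBmRaxVN?
Fragment 7: offset=18 data="F" -> buffer=zqgwxVRXsfmBmRaxVNF

Answer: zqgwxVRXsfmBmRaxVNF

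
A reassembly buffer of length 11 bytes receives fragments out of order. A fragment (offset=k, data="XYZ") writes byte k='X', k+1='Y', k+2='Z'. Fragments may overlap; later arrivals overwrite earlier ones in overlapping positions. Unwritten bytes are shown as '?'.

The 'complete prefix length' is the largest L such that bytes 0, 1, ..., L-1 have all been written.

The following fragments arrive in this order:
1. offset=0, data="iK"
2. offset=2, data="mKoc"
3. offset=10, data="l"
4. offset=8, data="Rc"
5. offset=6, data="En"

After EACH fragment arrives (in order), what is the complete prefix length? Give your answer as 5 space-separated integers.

Answer: 2 6 6 6 11

Derivation:
Fragment 1: offset=0 data="iK" -> buffer=iK????????? -> prefix_len=2
Fragment 2: offset=2 data="mKoc" -> buffer=iKmKoc????? -> prefix_len=6
Fragment 3: offset=10 data="l" -> buffer=iKmKoc????l -> prefix_len=6
Fragment 4: offset=8 data="Rc" -> buffer=iKmKoc??Rcl -> prefix_len=6
Fragment 5: offset=6 data="En" -> buffer=iKmKocEnRcl -> prefix_len=11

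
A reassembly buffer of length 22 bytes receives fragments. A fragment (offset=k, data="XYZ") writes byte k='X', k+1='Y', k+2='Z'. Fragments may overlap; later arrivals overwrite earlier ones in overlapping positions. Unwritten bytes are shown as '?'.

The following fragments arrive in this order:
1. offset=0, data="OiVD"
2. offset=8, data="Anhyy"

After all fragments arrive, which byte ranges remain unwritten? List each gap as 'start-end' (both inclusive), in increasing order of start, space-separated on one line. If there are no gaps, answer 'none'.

Answer: 4-7 13-21

Derivation:
Fragment 1: offset=0 len=4
Fragment 2: offset=8 len=5
Gaps: 4-7 13-21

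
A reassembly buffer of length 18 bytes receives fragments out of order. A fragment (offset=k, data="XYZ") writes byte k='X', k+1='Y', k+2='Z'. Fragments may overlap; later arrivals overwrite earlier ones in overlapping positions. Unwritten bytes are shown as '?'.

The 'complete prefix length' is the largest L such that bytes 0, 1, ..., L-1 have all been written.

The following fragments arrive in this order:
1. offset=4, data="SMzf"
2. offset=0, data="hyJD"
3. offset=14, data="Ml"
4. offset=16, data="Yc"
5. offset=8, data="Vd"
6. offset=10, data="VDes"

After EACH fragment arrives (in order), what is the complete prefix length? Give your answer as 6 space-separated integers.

Fragment 1: offset=4 data="SMzf" -> buffer=????SMzf?????????? -> prefix_len=0
Fragment 2: offset=0 data="hyJD" -> buffer=hyJDSMzf?????????? -> prefix_len=8
Fragment 3: offset=14 data="Ml" -> buffer=hyJDSMzf??????Ml?? -> prefix_len=8
Fragment 4: offset=16 data="Yc" -> buffer=hyJDSMzf??????MlYc -> prefix_len=8
Fragment 5: offset=8 data="Vd" -> buffer=hyJDSMzfVd????MlYc -> prefix_len=10
Fragment 6: offset=10 data="VDes" -> buffer=hyJDSMzfVdVDesMlYc -> prefix_len=18

Answer: 0 8 8 8 10 18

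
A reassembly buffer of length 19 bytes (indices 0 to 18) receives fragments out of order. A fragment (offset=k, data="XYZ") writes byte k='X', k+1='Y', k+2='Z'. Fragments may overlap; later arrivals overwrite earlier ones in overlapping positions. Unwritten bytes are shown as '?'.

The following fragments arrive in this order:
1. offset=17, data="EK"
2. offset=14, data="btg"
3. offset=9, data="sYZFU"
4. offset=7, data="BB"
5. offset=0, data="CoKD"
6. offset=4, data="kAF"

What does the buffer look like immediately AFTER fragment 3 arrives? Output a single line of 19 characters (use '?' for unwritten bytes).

Answer: ?????????sYZFUbtgEK

Derivation:
Fragment 1: offset=17 data="EK" -> buffer=?????????????????EK
Fragment 2: offset=14 data="btg" -> buffer=??????????????btgEK
Fragment 3: offset=9 data="sYZFU" -> buffer=?????????sYZFUbtgEK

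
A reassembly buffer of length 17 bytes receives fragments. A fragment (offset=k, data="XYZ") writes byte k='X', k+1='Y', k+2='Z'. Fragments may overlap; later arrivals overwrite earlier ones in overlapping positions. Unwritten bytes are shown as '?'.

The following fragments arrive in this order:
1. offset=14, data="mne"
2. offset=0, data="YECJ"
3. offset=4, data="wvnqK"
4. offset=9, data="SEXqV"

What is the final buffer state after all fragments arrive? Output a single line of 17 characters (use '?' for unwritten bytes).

Fragment 1: offset=14 data="mne" -> buffer=??????????????mne
Fragment 2: offset=0 data="YECJ" -> buffer=YECJ??????????mne
Fragment 3: offset=4 data="wvnqK" -> buffer=YECJwvnqK?????mne
Fragment 4: offset=9 data="SEXqV" -> buffer=YECJwvnqKSEXqVmne

Answer: YECJwvnqKSEXqVmne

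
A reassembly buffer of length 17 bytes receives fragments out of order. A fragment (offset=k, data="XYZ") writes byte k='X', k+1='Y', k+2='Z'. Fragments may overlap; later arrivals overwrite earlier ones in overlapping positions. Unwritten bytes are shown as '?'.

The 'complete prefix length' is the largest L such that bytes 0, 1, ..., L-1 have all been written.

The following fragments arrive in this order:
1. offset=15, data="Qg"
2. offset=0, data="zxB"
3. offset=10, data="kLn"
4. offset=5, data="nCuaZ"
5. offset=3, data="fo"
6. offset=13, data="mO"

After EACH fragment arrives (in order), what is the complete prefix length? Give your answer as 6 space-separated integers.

Answer: 0 3 3 3 13 17

Derivation:
Fragment 1: offset=15 data="Qg" -> buffer=???????????????Qg -> prefix_len=0
Fragment 2: offset=0 data="zxB" -> buffer=zxB????????????Qg -> prefix_len=3
Fragment 3: offset=10 data="kLn" -> buffer=zxB???????kLn??Qg -> prefix_len=3
Fragment 4: offset=5 data="nCuaZ" -> buffer=zxB??nCuaZkLn??Qg -> prefix_len=3
Fragment 5: offset=3 data="fo" -> buffer=zxBfonCuaZkLn??Qg -> prefix_len=13
Fragment 6: offset=13 data="mO" -> buffer=zxBfonCuaZkLnmOQg -> prefix_len=17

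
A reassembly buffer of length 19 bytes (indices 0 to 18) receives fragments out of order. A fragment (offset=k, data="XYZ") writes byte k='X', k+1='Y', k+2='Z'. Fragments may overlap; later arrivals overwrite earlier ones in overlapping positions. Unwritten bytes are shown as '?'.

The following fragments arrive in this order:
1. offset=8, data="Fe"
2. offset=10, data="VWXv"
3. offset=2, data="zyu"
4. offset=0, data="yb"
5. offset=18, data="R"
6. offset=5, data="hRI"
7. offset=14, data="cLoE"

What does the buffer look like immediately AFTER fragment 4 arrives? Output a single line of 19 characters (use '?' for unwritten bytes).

Answer: ybzyu???FeVWXv?????

Derivation:
Fragment 1: offset=8 data="Fe" -> buffer=????????Fe?????????
Fragment 2: offset=10 data="VWXv" -> buffer=????????FeVWXv?????
Fragment 3: offset=2 data="zyu" -> buffer=??zyu???FeVWXv?????
Fragment 4: offset=0 data="yb" -> buffer=ybzyu???FeVWXv?????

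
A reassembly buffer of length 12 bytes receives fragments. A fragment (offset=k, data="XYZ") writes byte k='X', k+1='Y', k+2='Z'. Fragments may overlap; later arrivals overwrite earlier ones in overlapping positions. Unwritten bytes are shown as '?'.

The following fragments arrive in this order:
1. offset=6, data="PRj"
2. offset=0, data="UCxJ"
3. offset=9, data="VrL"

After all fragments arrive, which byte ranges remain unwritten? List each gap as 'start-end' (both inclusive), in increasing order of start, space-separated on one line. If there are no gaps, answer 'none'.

Answer: 4-5

Derivation:
Fragment 1: offset=6 len=3
Fragment 2: offset=0 len=4
Fragment 3: offset=9 len=3
Gaps: 4-5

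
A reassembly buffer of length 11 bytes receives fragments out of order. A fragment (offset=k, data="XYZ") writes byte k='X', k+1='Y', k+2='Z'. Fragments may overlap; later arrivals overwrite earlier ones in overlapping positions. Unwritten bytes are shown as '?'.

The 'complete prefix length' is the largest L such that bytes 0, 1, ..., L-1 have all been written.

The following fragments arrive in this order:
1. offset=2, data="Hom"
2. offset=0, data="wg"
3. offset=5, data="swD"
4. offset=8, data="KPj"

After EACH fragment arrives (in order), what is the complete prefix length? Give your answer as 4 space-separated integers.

Answer: 0 5 8 11

Derivation:
Fragment 1: offset=2 data="Hom" -> buffer=??Hom?????? -> prefix_len=0
Fragment 2: offset=0 data="wg" -> buffer=wgHom?????? -> prefix_len=5
Fragment 3: offset=5 data="swD" -> buffer=wgHomswD??? -> prefix_len=8
Fragment 4: offset=8 data="KPj" -> buffer=wgHomswDKPj -> prefix_len=11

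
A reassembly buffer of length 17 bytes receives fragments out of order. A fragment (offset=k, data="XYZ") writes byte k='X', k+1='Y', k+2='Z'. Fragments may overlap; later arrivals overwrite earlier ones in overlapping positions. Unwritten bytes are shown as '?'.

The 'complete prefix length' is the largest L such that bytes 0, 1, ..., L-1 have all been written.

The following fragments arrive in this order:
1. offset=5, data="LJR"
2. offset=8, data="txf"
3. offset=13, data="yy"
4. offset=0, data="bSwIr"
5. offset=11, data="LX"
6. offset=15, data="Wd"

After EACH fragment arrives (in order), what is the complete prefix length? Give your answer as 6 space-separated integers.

Answer: 0 0 0 11 15 17

Derivation:
Fragment 1: offset=5 data="LJR" -> buffer=?????LJR????????? -> prefix_len=0
Fragment 2: offset=8 data="txf" -> buffer=?????LJRtxf?????? -> prefix_len=0
Fragment 3: offset=13 data="yy" -> buffer=?????LJRtxf??yy?? -> prefix_len=0
Fragment 4: offset=0 data="bSwIr" -> buffer=bSwIrLJRtxf??yy?? -> prefix_len=11
Fragment 5: offset=11 data="LX" -> buffer=bSwIrLJRtxfLXyy?? -> prefix_len=15
Fragment 6: offset=15 data="Wd" -> buffer=bSwIrLJRtxfLXyyWd -> prefix_len=17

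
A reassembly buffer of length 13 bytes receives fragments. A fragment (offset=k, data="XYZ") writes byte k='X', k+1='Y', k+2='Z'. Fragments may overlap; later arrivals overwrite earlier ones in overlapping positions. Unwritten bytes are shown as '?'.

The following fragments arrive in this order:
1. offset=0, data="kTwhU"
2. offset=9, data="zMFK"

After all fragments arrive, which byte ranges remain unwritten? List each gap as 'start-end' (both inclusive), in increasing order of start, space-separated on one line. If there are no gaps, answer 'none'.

Fragment 1: offset=0 len=5
Fragment 2: offset=9 len=4
Gaps: 5-8

Answer: 5-8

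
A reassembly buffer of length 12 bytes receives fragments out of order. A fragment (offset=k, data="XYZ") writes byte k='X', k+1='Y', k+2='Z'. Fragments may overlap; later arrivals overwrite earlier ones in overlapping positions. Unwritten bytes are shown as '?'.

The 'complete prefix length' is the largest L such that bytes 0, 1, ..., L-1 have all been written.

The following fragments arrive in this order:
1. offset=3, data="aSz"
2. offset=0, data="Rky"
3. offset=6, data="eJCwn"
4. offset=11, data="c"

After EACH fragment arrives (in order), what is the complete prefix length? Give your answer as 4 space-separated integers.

Fragment 1: offset=3 data="aSz" -> buffer=???aSz?????? -> prefix_len=0
Fragment 2: offset=0 data="Rky" -> buffer=RkyaSz?????? -> prefix_len=6
Fragment 3: offset=6 data="eJCwn" -> buffer=RkyaSzeJCwn? -> prefix_len=11
Fragment 4: offset=11 data="c" -> buffer=RkyaSzeJCwnc -> prefix_len=12

Answer: 0 6 11 12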